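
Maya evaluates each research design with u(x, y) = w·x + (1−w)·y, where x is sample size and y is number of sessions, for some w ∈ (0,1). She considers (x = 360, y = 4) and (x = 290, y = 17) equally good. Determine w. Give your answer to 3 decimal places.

w = 0.157

u(360,4) = u(290,17) means w·360 + (1−w)·4 = w·290 + (1−w)·17.
Rearranging, 70·w − 13·(1−w) = 0.
Hence w = 13/(70+13) = 13/83 = 0.157.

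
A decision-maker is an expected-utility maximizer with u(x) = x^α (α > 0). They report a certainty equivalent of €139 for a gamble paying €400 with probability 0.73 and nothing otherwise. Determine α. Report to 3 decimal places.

α ≈ 0.298

Since u(0) = 0, the lottery's EU is 0.73·400^α.
Setting u(139) equal to that: 139^α = 0.73·400^α ⇒ (139/400)^α = 0.73.
Take logs: α = ln 0.73 / ln(139/400) ≈ 0.29774.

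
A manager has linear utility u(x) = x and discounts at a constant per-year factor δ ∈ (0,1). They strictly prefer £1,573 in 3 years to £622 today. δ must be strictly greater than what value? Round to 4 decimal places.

δ > 0.7340

The preference means 622 < δ^3·1573.
Dividing by 1573: δ^3 > 0.39542. Both sides are positive, so the cube root keeps the direction.
δ > (622/1573)^(1/3) ≈ 0.7340.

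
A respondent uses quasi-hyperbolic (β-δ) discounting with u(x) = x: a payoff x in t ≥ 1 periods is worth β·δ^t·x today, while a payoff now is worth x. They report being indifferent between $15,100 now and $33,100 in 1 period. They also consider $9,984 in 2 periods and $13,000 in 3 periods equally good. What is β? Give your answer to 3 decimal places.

β ≈ 0.594

The second indifference involves only future payoffs, so β cancels: β·δ^2·9984 = β·δ^3·13000, giving δ = 9984/13000 = 0.76800.
The first indifference: 15100 = β·δ·33100, so β = 15100/(δ·33100) = 15100/(0.76800·33100) ≈ 0.594.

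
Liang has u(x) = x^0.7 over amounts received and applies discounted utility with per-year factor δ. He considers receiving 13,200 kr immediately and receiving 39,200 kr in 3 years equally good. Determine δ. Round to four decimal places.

δ ≈ 0.7757

The payoff in 3 years is discounted by δ^3, so u(13200) = δ^3·u(39200) and δ^3 = u(13200)/u(39200).
With u(x) = x^0.7: δ^3 = 13200^0.7/39200^0.7 = (13200/39200)^0.7 = 0.46677.
So δ = 0.46677^(1/3) ≈ 0.7757.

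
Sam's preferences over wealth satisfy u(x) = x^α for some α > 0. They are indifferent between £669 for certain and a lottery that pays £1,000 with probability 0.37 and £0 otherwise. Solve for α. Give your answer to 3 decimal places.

α ≈ 2.473

Since u(0) = 0, the lottery's EU is 0.37·1000^α.
Equating: 669^α = 0.37·1000^α, i.e. 0.6690^α = 0.37.
Take logs: α = ln 0.37 / ln(669/1000) ≈ 2.47344.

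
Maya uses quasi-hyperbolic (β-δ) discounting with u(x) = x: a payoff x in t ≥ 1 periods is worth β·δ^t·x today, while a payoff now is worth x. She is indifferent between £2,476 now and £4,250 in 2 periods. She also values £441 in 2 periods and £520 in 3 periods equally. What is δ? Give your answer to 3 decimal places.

From the later pair, β·δ^2·441 = β·δ^3·520; dividing through, δ = 441/520 = 0.84808.

δ ≈ 0.848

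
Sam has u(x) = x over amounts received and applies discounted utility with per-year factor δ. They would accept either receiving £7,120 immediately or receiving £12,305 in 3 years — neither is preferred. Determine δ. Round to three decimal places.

Indifference means u(7120) = δ^3 · u(12305), so δ^3 = u(7120)/u(12305).
With u(x) = x: δ^3 = 7120/12305 = 0.57863.
So δ = 0.57863^(1/3) ≈ 0.833.

δ ≈ 0.833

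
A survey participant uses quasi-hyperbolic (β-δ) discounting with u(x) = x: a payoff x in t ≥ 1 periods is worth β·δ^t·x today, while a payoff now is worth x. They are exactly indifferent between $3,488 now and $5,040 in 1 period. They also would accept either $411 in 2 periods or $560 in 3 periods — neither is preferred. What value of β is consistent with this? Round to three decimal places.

From the later pair, β·δ^2·411 = β·δ^3·560; dividing through, δ = 411/560 = 0.73393.
Now use the now-vs-future pair: 3488 = β·δ·5040 gives β = 3488/(0.73393·5040) ≈ 0.943.

β ≈ 0.943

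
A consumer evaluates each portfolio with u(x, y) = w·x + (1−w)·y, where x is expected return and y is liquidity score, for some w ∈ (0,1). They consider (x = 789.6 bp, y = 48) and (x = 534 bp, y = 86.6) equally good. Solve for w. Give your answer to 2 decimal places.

w = 0.13

Equating utilities: w·789.6 + (1−w)·48 = w·534 + (1−w)·86.6.
Collecting terms: w·255.6 = (1−w)·38.6.
Hence w = 38.6/(255.6+38.6) = 38.6/294.2 = 0.13.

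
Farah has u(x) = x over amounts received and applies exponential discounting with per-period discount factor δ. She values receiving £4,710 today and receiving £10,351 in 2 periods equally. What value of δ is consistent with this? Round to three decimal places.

δ ≈ 0.675

Equating discounted utilities: u(4710) = δ^2·u(10351) ⇒ δ^2 = u(4710)/u(10351).
With u(x) = x: δ^2 = 4710/10351 = 0.45503.
Taking the square root: δ = 0.45503^(1/2) ≈ 0.675.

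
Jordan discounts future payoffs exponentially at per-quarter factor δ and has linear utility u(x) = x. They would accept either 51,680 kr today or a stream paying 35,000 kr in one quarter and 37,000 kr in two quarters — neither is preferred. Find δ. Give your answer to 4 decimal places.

Present value of the stream is 35000·δ + 37000·δ². Indifference gives 35000δ + 37000δ² = 51680.
That is, 37000δ² + 35000δ − 51680 = 0, a quadratic in δ.
The positive root is δ = [−35000 + √(35000² + 4·37000·51680)] / (2·37000) = (−35000 + 94200.000)/74000 ≈ 0.8000.

δ ≈ 0.8000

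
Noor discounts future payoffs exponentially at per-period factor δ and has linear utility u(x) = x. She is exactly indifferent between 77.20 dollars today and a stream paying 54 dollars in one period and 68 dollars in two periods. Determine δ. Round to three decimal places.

Present value of the stream is 54·δ + 68·δ². Indifference gives 54δ + 68δ² = 77.20.
Rearranged: 68δ² + 54δ − 77.20 = 0.
The positive root is δ = [−54 + √(54² + 4·68·77.20)] / (2·68) = (−54 + 154.643)/136 ≈ 0.740.

δ ≈ 0.740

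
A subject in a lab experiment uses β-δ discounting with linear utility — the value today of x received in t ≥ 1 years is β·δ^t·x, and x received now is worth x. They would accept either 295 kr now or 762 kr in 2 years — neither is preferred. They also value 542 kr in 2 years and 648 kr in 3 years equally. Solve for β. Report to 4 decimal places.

The second indifference involves only future payoffs, so β cancels: β·δ^2·542 = β·δ^3·648, giving δ = 542/648 = 0.83642.
Now use the now-vs-future pair: 295 = β·δ^2·762 gives β = 295/(0.69960·762) ≈ 0.5534.

β ≈ 0.5534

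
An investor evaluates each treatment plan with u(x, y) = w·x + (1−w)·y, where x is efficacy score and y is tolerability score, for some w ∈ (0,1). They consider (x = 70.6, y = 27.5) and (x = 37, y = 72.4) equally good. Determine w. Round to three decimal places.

w = 0.572

u(70.6,27.5) = u(37,72.4) means w·70.6 + (1−w)·27.5 = w·37 + (1−w)·72.4.
w·(70.6−37) = (1−w)·(72.4−27.5), i.e. w·33.6 = (1−w)·44.9.
The marginal rate of substitution is 44.9/33.6, so w = 44.9/(33.6+44.9) = 0.572.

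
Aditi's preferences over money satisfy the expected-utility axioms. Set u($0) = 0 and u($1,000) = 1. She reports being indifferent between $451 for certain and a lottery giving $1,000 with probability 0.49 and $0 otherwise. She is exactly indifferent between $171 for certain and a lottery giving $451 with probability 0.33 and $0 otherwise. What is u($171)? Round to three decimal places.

From the first indifference, u($451) = 0.49·u($1,000) + 0.51·u($0) = 0.49·1 + 0.51·0 = 0.49.
Then u($171) = 0.33·u($451) + 0.67·u($0) = 0.33·0.49 + 0.67·0.00 = 0.1617.

0.162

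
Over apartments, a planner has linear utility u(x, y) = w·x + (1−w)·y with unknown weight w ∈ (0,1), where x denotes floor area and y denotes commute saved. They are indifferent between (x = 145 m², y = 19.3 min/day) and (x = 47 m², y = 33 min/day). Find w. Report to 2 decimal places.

Indifference: w·145 + (1−w)·19.3 = w·47 + (1−w)·33.
w·(145−47) = (1−w)·(33−19.3), i.e. w·98 = (1−w)·13.7.
Hence w = 13.7/(98+13.7) = 13.7/111.7 = 0.12.

w = 0.12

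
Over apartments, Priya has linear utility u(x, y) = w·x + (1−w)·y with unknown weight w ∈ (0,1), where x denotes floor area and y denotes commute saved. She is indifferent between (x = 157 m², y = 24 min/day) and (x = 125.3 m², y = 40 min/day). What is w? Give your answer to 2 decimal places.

w = 0.34

u(157,24) = u(125.3,40) means w·157 + (1−w)·24 = w·125.3 + (1−w)·40.
Collecting terms: w·31.7 = (1−w)·16.
Hence w = 16/(31.7+16) = 16/47.7 = 0.34.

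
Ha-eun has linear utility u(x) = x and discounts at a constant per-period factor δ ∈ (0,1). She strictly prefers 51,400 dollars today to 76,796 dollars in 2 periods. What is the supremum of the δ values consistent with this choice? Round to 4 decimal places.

δ < 0.8181

The preference means 51400 > δ^2·76796.
Dividing by 76796: δ^2 < 0.66931. Both sides are positive, so the square root keeps the direction.
δ < (51400/76796)^(1/2) ≈ 0.8181.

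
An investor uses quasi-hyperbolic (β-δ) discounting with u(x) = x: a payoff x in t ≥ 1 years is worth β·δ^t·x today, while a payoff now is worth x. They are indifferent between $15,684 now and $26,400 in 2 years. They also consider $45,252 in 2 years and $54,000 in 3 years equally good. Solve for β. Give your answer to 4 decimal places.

β ≈ 0.8460

Both payoffs in the second observation are in the future, so β drops out: δ^2·45252 = δ^3·54000 ⇒ δ = 45252/54000 = 0.83800.
The first indifference: 15684 = β·δ^2·26400, so β = 15684/(δ^2·26400) = 15684/(0.70224·26400) ≈ 0.8460.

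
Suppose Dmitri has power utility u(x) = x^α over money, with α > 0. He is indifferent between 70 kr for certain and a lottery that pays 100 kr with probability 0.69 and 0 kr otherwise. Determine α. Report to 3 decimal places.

α ≈ 1.040

EU(lottery) = 0.69·100^α + 0.31·0 = 0.69·100^α.
Setting u(70) equal to that: 70^α = 0.69·100^α ⇒ (70/100)^α = 0.69.
α = ln(0.69) / ln(70/100) = -0.371064/-0.356675 ≈ 1.040.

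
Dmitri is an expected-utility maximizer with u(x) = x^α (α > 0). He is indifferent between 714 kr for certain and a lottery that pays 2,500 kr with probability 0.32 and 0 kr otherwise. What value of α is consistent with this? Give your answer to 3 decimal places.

EU(lottery) = 0.32·2500^α + 0.68·0 = 0.32·2500^α.
Equating: 714^α = 0.32·2500^α, i.e. 0.2856^α = 0.32.
α = ln(0.32) / ln(714/2500) = -1.139434/-1.253163 ≈ 0.909.

α ≈ 0.909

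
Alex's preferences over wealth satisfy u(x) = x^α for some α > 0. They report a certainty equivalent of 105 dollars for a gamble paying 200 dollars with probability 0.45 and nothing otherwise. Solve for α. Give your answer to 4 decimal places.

The lottery's expected utility is 0.45·u(200) + 0.55·u(0) = 0.45·200^α (since u(0) = 0 for α > 0).
Setting u(105) equal to that: 105^α = 0.45·200^α ⇒ (105/200)^α = 0.45.
Take logs: α = ln 0.45 / ln(105/200) ≈ 1.239232.

α ≈ 1.2392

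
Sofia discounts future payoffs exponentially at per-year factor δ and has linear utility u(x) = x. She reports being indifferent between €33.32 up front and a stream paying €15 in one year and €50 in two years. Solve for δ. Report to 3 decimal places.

δ ≈ 0.680

Present value of the stream is 15·δ + 50·δ². Indifference gives 15δ + 50δ² = 33.32.
That is, 50δ² + 15δ − 33.32 = 0, a quadratic in δ.
The positive root is δ = [−15 + √(15² + 4·50·33.32)] / (2·50) = (−15 + 83.000)/100 ≈ 0.680.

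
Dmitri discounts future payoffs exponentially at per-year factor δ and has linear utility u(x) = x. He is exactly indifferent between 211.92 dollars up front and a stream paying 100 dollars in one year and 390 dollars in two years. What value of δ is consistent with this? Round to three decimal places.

δ ≈ 0.620

Present value of the stream is 100·δ + 390·δ². Indifference gives 100δ + 390δ² = 211.92.
That is, 390δ² + 100δ − 211.92 = 0, a quadratic in δ.
The positive root is δ = [−100 + √(100² + 4·390·211.92)] / (2·390) = (−100 + 583.605)/780 ≈ 0.620.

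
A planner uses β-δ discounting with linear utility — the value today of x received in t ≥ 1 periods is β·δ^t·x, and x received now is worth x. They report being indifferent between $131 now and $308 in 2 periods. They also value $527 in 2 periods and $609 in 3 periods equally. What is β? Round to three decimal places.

β ≈ 0.568

The second indifference involves only future payoffs, so β cancels: β·δ^2·527 = β·δ^3·609, giving δ = 527/609 = 0.86535.
Now use the now-vs-future pair: 131 = β·δ^2·308 gives β = 131/(0.74884·308) ≈ 0.568.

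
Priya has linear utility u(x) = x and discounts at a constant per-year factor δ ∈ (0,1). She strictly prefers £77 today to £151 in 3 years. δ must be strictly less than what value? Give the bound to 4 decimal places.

Under u(x) = x this choice says 77 > δ^3·151.
Dividing by 151: δ^3 < 0.50993. Both sides are positive, so the cube root keeps the direction.
δ < (77/151)^(1/3) ≈ 0.7989.

δ < 0.7989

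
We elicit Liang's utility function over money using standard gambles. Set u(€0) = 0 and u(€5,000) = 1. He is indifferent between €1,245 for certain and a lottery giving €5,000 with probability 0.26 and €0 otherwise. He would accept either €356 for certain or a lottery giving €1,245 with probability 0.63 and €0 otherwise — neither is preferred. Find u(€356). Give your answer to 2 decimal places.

From the first indifference, u(€1,245) = 0.26·u(€5,000) + 0.74·u(€0) = 0.26·1 + 0.74·0 = 0.26.
Then u(€356) = 0.63·u(€1,245) + 0.37·u(€0) = 0.63·0.26 + 0.37·0.00 = 0.1638.

0.16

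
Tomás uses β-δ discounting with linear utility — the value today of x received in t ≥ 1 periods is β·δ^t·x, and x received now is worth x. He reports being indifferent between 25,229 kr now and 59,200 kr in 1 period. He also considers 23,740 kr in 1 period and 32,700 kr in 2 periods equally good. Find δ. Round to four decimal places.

Both payoffs in the second observation are in the future, so β drops out: δ^1·23740 = δ^2·32700 ⇒ δ = 23740/32700 = 0.72599.

δ ≈ 0.7260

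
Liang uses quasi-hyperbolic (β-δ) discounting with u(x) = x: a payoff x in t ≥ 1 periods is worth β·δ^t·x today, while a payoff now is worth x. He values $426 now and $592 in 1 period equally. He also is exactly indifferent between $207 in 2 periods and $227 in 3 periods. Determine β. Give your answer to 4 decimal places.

The second indifference involves only future payoffs, so β cancels: β·δ^2·207 = β·δ^3·227, giving δ = 207/227 = 0.91189.
Substituting δ into 426 = β·δ·592: β = 426/(539.841) ≈ 0.7891.

β ≈ 0.7891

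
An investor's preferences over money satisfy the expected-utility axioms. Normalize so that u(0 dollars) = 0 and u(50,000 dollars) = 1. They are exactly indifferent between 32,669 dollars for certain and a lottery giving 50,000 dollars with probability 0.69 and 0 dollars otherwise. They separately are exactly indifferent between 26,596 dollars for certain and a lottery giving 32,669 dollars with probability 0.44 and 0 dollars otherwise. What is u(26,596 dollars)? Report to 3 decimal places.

0.304

First, u(32,669 dollars) = 0.69·u(50,000 dollars) + 0.31·u(0 dollars) = 0.69.
Then u(26,596 dollars) = 0.44·u(32,669 dollars) + 0.56·u(0 dollars) = 0.44·0.69 + 0.56·0.00 = 0.3036.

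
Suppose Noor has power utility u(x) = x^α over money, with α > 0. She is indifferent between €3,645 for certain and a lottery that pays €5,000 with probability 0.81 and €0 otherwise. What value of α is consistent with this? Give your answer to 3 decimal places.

Since u(0) = 0, the lottery's EU is 0.81·5000^α.
Indifference: 3645^α = 0.81·5000^α, so (3645/5000)^α = 0.81.
α = ln(0.81) / ln(3645/5000) = -0.210721/-0.316082 ≈ 0.667.

α ≈ 0.667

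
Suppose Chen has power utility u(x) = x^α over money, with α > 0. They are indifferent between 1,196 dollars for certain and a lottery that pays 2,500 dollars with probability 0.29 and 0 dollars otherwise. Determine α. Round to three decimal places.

α ≈ 1.679

EU(lottery) = 0.29·2500^α + 0.71·0 = 0.29·2500^α.
Indifference: 1196^α = 0.29·2500^α, so (1196/2500)^α = 0.29.
Taking logs: α·ln(1196/2500) = ln(0.29), so α = -1.237874 / -0.737308 ≈ 1.679.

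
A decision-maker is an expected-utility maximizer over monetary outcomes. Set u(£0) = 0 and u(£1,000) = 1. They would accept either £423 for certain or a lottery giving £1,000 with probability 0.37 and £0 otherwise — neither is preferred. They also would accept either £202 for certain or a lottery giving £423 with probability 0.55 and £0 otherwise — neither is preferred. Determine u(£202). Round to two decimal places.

First, u(£423) = 0.37·u(£1,000) + 0.63·u(£0) = 0.37.
Then u(£202) = 0.55·u(£423) + 0.45·u(£0) = 0.55·0.37 + 0.45·0.00 = 0.2035.

0.20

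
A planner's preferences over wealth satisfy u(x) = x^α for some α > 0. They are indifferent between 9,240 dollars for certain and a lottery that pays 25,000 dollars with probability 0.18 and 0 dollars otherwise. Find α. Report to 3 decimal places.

Since u(0) = 0, the lottery's EU is 0.18·25000^α.
Setting u(9240) equal to that: 9240^α = 0.18·25000^α ⇒ (9240/25000)^α = 0.18.
Taking logs: α·ln(9240/25000) = ln(0.18), so α = -1.714798 / -0.995334 ≈ 1.723.

α ≈ 1.723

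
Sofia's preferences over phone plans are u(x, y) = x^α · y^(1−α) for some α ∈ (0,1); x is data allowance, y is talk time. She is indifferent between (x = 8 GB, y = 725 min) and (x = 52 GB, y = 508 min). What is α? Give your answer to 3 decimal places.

The Cobb–Douglas utilities coincide, so 8^α·725^(1−α) = 52^α·508^(1−α).
(8/52)^α = (508/725)^(1−α); take logs: α·ln(8/52) = (1−α)·ln(508/725), i.e. α·-1.871802 = (1−α)·-0.355690.
So α/(1−α) = (-0.355690)/(-1.871802) = 0.190025, and α = 0.190025/1.190025 ≈ 0.160.

α ≈ 0.160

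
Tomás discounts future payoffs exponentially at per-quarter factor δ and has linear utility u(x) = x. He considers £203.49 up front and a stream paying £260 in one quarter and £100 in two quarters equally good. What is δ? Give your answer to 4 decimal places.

Present value of the stream is 260·δ + 100·δ². Indifference gives 260δ + 100δ² = 203.49.
That is, 100δ² + 260δ − 203.49 = 0, a quadratic in δ.
The positive root is δ = [−260 + √(260² + 4·100·203.49)] / (2·100) = (−260 + 386.000)/200 ≈ 0.6300.

δ ≈ 0.6300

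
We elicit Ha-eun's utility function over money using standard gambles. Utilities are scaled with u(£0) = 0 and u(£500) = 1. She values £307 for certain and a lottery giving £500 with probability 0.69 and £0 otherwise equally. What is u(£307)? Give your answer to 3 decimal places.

0.690

By the standard-gamble method, u(£307) is just the indifference probability on the best outcome: 0.69.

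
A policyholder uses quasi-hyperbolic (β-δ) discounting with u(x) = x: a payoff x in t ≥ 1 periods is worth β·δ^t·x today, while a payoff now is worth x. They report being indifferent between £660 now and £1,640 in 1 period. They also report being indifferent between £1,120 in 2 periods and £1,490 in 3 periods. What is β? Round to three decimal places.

The second indifference involves only future payoffs, so β cancels: β·δ^2·1120 = β·δ^3·1490, giving δ = 1120/1490 = 0.75168.
Substituting δ into 660 = β·δ·1640: β = 660/(1232.752) ≈ 0.535.

β ≈ 0.535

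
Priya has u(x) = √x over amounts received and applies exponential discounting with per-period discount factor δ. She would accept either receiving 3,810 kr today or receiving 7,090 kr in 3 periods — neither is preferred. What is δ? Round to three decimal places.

δ ≈ 0.902

Indifference means u(3810) = δ^3 · u(7090), so δ^3 = u(3810)/u(7090).
Since u(x) = √x, δ^3 = √(3810/7090) = 0.73306.
Hence δ = (0.73306)^(1/3) = 0.90167.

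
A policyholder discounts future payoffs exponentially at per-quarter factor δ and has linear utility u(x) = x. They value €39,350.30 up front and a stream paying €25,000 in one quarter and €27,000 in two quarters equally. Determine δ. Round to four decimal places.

Present value of the stream is 25000·δ + 27000·δ². Indifference gives 25000δ + 27000δ² = 39350.30.
So 27000δ² + 25000δ − 39350.30 = 0.
By the quadratic formula (taking the positive root), δ = (−25000 + √4874832400.00) / 54000 ≈ 0.8300.

δ ≈ 0.8300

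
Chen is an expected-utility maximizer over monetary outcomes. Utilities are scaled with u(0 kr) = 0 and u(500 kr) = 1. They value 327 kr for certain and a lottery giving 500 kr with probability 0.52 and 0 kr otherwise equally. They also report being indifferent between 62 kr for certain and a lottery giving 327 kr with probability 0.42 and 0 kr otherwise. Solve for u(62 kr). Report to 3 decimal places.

From the first indifference, u(327 kr) = 0.52·u(500 kr) + 0.48·u(0 kr) = 0.52·1 + 0.48·0 = 0.52.
Chaining: u(62 kr) = 0.42·0.52 + 0.58·0.00 = 0.2184.

0.218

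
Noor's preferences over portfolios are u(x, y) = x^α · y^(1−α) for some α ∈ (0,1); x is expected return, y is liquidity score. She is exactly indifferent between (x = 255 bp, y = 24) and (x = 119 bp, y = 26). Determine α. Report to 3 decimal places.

α ≈ 0.095

Set the two utilities equal: 255^α·24^(1−α) = 119^α·26^(1−α).
Rearrange to (255/119)^α = (26/24)^(1−α) and take logs: α·0.762140 = (1−α)·0.080043.
So α/(1−α) = (0.080043)/(0.762140) = 0.105024, and α = 0.105024/1.105024 ≈ 0.095.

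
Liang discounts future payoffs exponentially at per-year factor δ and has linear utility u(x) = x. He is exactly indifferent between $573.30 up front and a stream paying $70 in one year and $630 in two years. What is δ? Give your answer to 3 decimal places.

The stream is worth 70δ + 630δ² today, so 70δ + 630δ² = 573.30.
That is, 630δ² + 70δ − 573.30 = 0, a quadratic in δ.
By the quadratic formula (taking the positive root), δ = (−70 + √1449616.00) / 1260 ≈ 0.900.

δ ≈ 0.900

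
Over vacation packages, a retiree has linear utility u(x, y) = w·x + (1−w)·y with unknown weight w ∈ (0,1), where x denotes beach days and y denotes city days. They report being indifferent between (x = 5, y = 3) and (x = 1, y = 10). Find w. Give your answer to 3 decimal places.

Equating utilities: w·5 + (1−w)·3 = w·1 + (1−w)·10.
w·(5−1) = (1−w)·(10−3), i.e. w·4 = (1−w)·7.
So w/(1−w) = 7/4 = 1.7500, giving w = 7/(4+7) = 0.636.

w = 0.636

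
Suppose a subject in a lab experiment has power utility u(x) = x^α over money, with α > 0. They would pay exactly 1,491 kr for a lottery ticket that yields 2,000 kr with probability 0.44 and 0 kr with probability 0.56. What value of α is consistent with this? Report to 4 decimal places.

The lottery's expected utility is 0.44·u(2000) + 0.56·u(0) = 0.44·2000^α (since u(0) = 0 for α > 0).
Indifference: 1491^α = 0.44·2000^α, so (1491/2000)^α = 0.44.
α = ln(0.44) / ln(1491/2000) = -0.8209806/-0.2937001 ≈ 2.7953.

α ≈ 2.7953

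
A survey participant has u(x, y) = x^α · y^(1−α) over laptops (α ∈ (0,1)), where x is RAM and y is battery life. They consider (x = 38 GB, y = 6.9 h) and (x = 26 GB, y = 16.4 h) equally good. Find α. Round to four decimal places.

The Cobb–Douglas utilities coincide, so 38^α·6.9^(1−α) = 26^α·16.4^(1−α).
(38/26)^α = (16.4/6.9)^(1−α); take logs: α·ln(38/26) = (1−α)·ln(16.4/6.9), i.e. α·0.3794896 = (1−α)·0.8657599.
So α/(1−α) = (0.8657599)/(0.3794896) = 2.2813798, and α = 2.2813798/3.2813798 ≈ 0.6953.

α ≈ 0.6953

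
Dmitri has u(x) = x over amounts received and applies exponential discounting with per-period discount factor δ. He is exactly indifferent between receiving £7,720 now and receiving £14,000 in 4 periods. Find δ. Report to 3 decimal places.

δ ≈ 0.862

Equating discounted utilities: u(7720) = δ^4·u(14000) ⇒ δ^4 = u(7720)/u(14000).
With u(x) = x: δ^4 = 7720/14000 = 0.55143.
Taking the 4th root: δ = 0.55143^(1/4) ≈ 0.862.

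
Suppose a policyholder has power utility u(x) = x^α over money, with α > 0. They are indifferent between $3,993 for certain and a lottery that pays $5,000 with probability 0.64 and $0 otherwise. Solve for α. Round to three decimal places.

EU(lottery) = 0.64·5000^α + 0.36·0 = 0.64·5000^α.
Indifference: 3993^α = 0.64·5000^α, so (3993/5000)^α = 0.64.
Taking logs: α·ln(3993/5000) = ln(0.64), so α = -0.446287 / -0.224895 ≈ 1.984.

α ≈ 1.984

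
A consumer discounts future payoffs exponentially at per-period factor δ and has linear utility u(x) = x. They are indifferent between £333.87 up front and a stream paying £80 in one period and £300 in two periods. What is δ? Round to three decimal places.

The stream is worth 80δ + 300δ² today, so 80δ + 300δ² = 333.87.
Rearranged: 300δ² + 80δ − 333.87 = 0.
The positive root is δ = [−80 + √(80² + 4·300·333.87)] / (2·300) = (−80 + 638.000)/600 ≈ 0.930.

δ ≈ 0.930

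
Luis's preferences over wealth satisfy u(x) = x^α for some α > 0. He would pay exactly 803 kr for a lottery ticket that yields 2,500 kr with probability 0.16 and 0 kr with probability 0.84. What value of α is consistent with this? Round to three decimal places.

EU(lottery) = 0.16·2500^α + 0.84·0 = 0.16·2500^α.
Equating: 803^α = 0.16·2500^α, i.e. 0.3212^α = 0.16.
Take logs: α = ln 0.16 / ln(803/2500) ≈ 1.61363.

α ≈ 1.614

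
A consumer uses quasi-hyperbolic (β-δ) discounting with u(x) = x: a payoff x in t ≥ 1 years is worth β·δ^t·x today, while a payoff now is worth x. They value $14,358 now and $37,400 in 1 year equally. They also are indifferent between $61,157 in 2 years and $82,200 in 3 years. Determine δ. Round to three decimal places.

From the later pair, β·δ^2·61157 = β·δ^3·82200; dividing through, δ = 61157/82200 = 0.74400.

δ ≈ 0.744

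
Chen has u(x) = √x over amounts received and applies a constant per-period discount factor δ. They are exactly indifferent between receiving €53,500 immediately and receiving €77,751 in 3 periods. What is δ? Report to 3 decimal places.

The payoff in 3 periods is discounted by δ^3, so u(53500) = δ^3·u(77751) and δ^3 = u(53500)/u(77751).
Since u(x) = √x, δ^3 = √(53500/77751) = 0.82951.
Taking the cube root: δ = 0.82951^(1/3) ≈ 0.940.

δ ≈ 0.940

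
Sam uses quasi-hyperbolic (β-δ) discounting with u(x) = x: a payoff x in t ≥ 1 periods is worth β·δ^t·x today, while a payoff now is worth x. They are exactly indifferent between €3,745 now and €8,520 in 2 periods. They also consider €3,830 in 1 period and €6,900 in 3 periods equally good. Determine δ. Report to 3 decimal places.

From the later pair, β·δ^1·3830 = β·δ^3·6900; dividing through, δ^2 = 3830/6900 = 0.55507, so δ = 0.74503.

δ ≈ 0.745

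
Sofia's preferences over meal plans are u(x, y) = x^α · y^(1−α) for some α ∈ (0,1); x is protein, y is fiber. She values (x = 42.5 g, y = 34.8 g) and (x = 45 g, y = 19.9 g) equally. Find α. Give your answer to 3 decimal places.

α ≈ 0.907

Set the two utilities equal: 42.5^α·34.8^(1−α) = 45^α·19.9^(1−α).
Rearrange to (42.5/45)^α = (19.9/34.8)^(1−α) and take logs: α·-0.057158 = (1−α)·-0.558898.
With A = -0.057158 and B = -0.558898: α·A = (1−α)·B, so α = B/(A+B) = -0.558898/-0.616056 ≈ 0.907.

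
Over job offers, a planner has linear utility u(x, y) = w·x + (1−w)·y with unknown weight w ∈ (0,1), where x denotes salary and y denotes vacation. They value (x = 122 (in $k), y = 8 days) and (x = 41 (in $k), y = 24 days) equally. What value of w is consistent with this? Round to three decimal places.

u(122,8) = u(41,24) means w·122 + (1−w)·8 = w·41 + (1−w)·24.
Collecting terms: w·81 = (1−w)·16.
The marginal rate of substitution is 16/81, so w = 16/(81+16) = 0.165.

w = 0.165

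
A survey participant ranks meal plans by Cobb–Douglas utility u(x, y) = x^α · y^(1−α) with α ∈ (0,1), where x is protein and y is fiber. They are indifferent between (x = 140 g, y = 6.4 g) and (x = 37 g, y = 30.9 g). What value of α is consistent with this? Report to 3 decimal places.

Set the two utilities equal: 140^α·6.4^(1−α) = 37^α·30.9^(1−α).
Taking logs: α·ln 140 + (1−α)·ln 6.4 = α·ln 37 + (1−α)·ln 30.9, i.e. α·1.330725 = (1−α)·1.574458.
Thus α·(2.905183) = 1.574458, so α = 1.574458/2.905183 ≈ 0.542.

α ≈ 0.542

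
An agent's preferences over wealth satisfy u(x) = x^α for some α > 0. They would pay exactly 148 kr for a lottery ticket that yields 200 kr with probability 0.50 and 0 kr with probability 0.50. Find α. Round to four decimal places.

α ≈ 2.3020

EU(lottery) = 0.50·200^α + 0.50·0 = 0.50·200^α.
Indifference: 148^α = 0.50·200^α, so (148/200)^α = 0.50.
α = ln(0.50) / ln(148/200) = -0.6931472/-0.3011051 ≈ 2.3020.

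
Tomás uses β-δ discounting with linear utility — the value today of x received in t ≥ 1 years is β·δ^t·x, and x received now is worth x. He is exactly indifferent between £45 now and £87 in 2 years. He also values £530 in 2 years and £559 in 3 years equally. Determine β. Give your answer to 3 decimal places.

The second indifference involves only future payoffs, so β cancels: β·δ^2·530 = β·δ^3·559, giving δ = 530/559 = 0.94812.
The first indifference: 45 = β·δ^2·87, so β = 45/(δ^2·87) = 45/(0.89893·87) ≈ 0.575.

β ≈ 0.575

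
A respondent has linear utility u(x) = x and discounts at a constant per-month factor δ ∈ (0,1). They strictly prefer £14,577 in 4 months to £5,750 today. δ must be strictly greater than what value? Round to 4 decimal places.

Comparing present values: 5750 < δ^4·14577.
Dividing by 14577: δ^4 > 0.39446. Both sides are positive, so the 4th root keeps the direction.
δ > 0.39446^(1/4) = 0.7925.

δ > 0.7925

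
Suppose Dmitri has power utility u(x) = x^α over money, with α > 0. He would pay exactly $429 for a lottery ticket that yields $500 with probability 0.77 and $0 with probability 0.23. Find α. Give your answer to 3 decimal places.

α ≈ 1.707

Since u(0) = 0, the lottery's EU is 0.77·500^α.
Equating: 429^α = 0.77·500^α, i.e. 0.8580^α = 0.77.
Take logs: α = ln 0.77 / ln(429/500) ≈ 1.70658.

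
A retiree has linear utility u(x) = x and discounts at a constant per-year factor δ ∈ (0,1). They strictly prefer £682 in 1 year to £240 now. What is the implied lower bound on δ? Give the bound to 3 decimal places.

Comparing present values: 240 < δ·682.
So δ > 240/682 = 0.35191.

δ > 0.352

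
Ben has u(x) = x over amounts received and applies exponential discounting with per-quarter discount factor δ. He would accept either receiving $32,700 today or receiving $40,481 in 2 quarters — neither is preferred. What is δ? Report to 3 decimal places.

δ ≈ 0.899

The payoff in 2 quarters is discounted by δ^2, so u(32700) = δ^2·u(40481) and δ^2 = u(32700)/u(40481).
With u(x) = x: δ^2 = 32700/40481 = 0.80779.
Taking the square root: δ = 0.80779^(1/2) ≈ 0.899.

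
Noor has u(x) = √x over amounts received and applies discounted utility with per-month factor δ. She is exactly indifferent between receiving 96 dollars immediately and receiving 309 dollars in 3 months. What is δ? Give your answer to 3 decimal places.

δ ≈ 0.823

The payoff in 3 months is discounted by δ^3, so u(96) = δ^3·u(309) and δ^3 = u(96)/u(309).
Since u(x) = √x, δ^3 = √(96/309) = 0.55739.
Taking the cube root: δ = 0.55739^(1/3) ≈ 0.823.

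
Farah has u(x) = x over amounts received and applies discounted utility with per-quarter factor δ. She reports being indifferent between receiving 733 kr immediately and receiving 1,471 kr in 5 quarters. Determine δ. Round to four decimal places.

The payoff in 5 quarters is discounted by δ^5, so u(733) = δ^5·u(1471) and δ^5 = u(733)/u(1471).
With u(x) = x: δ^5 = 733/1471 = 0.49830.
So δ = 0.49830^(1/5) ≈ 0.8700.

δ ≈ 0.8700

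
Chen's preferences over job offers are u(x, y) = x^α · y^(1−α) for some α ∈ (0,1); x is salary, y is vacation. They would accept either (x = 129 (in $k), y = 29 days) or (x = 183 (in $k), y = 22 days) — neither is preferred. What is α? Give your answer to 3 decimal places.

α ≈ 0.441

Indifference: 129^α · 29^(1−α) = 183^α · 22^(1−α).
Rearrange to (129/183)^α = (22/29)^(1−α) and take logs: α·-0.349674 = (1−α)·-0.276253.
Thus α·(-0.625927) = -0.276253, so α = -0.276253/-0.625927 ≈ 0.441.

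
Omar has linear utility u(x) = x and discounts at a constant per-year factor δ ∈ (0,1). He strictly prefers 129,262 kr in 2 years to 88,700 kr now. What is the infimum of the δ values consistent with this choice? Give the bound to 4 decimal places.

δ > 0.8284

Comparing present values: 88700 < δ^2·129262.
Dividing by 129262: δ^2 > 0.68620. Both sides are positive, so the square root keeps the direction.
δ > 0.68620^(1/2) = 0.8284.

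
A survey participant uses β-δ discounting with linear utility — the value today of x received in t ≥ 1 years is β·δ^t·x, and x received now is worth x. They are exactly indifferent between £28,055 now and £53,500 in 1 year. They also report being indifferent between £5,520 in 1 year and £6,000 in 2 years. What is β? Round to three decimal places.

β ≈ 0.570

From the later pair, β·δ^1·5520 = β·δ^2·6000; dividing through, δ = 5520/6000 = 0.92000.
The first indifference: 28055 = β·δ·53500, so β = 28055/(δ·53500) = 28055/(0.92000·53500) ≈ 0.570.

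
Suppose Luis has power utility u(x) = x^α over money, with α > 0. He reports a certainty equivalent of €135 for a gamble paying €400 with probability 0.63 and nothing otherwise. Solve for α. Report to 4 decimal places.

Since u(0) = 0, the lottery's EU is 0.63·400^α.
Setting u(135) equal to that: 135^α = 0.63·400^α ⇒ (135/400)^α = 0.63.
Taking logs: α·ln(135/400) = ln(0.63), so α = -0.4620355 / -1.0861898 ≈ 0.4254.

α ≈ 0.4254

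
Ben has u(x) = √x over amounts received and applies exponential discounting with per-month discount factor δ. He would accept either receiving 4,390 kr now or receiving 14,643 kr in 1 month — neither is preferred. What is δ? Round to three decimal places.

δ ≈ 0.548

Indifference means u(4390) = δ · u(14643), so δ = u(4390)/u(14643).
With u(x) = √x: δ = √4390/√14643 = √(4390/14643) = 0.54754.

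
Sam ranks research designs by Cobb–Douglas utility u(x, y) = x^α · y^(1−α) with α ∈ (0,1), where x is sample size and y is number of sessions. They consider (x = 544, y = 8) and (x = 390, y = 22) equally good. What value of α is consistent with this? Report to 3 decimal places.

α ≈ 0.752

Indifference: 544^α · 8^(1−α) = 390^α · 22^(1−α).
Taking logs: α·ln 544 + (1−α)·ln 8 = α·ln 390 + (1−α)·ln 22, i.e. α·0.332803 = (1−α)·1.011601.
Thus α·(1.344404) = 1.011601, so α = 1.011601/1.344404 ≈ 0.752.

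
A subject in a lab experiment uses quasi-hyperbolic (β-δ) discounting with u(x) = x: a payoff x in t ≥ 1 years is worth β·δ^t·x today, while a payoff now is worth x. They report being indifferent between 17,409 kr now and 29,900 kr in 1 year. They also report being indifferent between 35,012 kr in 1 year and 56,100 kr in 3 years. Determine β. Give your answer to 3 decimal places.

β ≈ 0.737

Both payoffs in the second observation are in the future, so β drops out: δ^1·35012 = δ^3·56100 ⇒ δ^2 = 35012/56100 = 0.62410, so δ = 0.79000.
Now use the now-vs-future pair: 17409 = β·δ·29900 gives β = 17409/(0.79000·29900) ≈ 0.737.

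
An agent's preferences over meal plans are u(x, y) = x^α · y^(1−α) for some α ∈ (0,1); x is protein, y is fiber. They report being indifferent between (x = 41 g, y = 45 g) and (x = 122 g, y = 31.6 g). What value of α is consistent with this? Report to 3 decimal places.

The Cobb–Douglas utilities coincide, so 41^α·45^(1−α) = 122^α·31.6^(1−α).
Taking logs: α·ln 41 + (1−α)·ln 45 = α·ln 122 + (1−α)·ln 31.6, i.e. α·-1.090449 = (1−α)·-0.353505.
So α/(1−α) = (-0.353505)/(-1.090449) = 0.324183, and α = 0.324183/1.324183 ≈ 0.245.

α ≈ 0.245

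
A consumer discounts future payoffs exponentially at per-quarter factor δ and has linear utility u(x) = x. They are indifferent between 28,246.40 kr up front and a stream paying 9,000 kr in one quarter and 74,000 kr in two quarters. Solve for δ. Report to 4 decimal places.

δ ≈ 0.5600

Present value of the stream is 9000·δ + 74000·δ². Indifference gives 9000δ + 74000δ² = 28246.40.
That is, 74000δ² + 9000δ − 28246.40 = 0, a quadratic in δ.
The positive root is δ = [−9000 + √(9000² + 4·74000·28246.40)] / (2·74000) = (−9000 + 91880.000)/148000 ≈ 0.5600.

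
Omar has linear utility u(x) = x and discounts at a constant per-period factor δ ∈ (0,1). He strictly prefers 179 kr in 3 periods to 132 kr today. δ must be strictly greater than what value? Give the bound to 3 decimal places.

δ > 0.903

Comparing present values: 132 < δ^3·179.
Hence δ^3 > 132/179 = 0.73743, and x ↦ x^(1/3) is increasing on (0,∞).
δ > 0.73743^(1/3) = 0.903.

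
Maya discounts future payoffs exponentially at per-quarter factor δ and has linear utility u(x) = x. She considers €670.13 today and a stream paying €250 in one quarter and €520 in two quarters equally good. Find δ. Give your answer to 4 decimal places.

The stream is worth 250δ + 520δ² today, so 250δ + 520δ² = 670.13.
That is, 520δ² + 250δ − 670.13 = 0, a quadratic in δ.
δ = (−250 + √(250² + 4·520·670.13)) / (2·520) = (−250 + √1456370.40) / 1040 ≈ 0.9200.

δ ≈ 0.9200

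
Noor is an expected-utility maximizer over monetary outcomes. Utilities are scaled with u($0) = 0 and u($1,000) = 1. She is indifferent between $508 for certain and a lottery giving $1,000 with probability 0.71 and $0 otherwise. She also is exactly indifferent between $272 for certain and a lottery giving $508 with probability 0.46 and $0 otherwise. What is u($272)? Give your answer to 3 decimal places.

0.327

The first gamble pins u($508): it must equal 0.71·1 + 0.29·0 = 0.71.
Chaining: u($272) = 0.46·0.71 + 0.54·0.00 = 0.3266.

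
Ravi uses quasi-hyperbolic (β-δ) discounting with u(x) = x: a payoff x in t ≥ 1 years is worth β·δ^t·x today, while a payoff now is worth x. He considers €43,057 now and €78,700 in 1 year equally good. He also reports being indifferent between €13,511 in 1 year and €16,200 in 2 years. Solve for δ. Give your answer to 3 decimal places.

From the later pair, β·δ^1·13511 = β·δ^2·16200; dividing through, δ = 13511/16200 = 0.83401.

δ ≈ 0.834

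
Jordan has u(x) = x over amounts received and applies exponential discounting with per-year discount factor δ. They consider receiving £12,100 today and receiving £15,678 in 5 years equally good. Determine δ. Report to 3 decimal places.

Indifference means u(12100) = δ^5 · u(15678), so δ^5 = u(12100)/u(15678).
With u(x) = x: δ^5 = 12100/15678 = 0.77178.
Hence δ = (0.77178)^(1/5) = 0.94951.

δ ≈ 0.950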